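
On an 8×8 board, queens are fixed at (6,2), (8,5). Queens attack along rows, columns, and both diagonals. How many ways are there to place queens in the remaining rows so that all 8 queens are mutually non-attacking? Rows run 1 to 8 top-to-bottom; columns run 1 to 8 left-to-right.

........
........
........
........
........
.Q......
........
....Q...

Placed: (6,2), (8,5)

3

Branch on row 1: col 1 → 0; col 3 → 0; col 4 → 1; col 6 → 1; col 8 → 1.
Sum: 0 + 0 + 1 + 1 + 1 = 3.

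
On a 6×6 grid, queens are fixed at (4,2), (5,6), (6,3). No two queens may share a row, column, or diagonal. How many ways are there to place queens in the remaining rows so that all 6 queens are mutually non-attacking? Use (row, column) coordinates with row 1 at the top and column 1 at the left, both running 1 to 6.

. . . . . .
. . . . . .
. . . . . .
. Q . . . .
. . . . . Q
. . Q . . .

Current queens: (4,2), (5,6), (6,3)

1

Branch on row 1: col 1 → 0; col 4 → 1.
Sum: 0 + 1 = 1.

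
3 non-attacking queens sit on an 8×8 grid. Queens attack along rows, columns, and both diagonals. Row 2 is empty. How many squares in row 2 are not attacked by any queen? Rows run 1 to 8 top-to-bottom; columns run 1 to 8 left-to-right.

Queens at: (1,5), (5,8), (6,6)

(1,5) attacks row 2 at column 5 and diagonals 4, 6.
(5,8) attacks row 2 at column 8 and diagonals 5.
(6,6) attacks row 2 at column 6 and diagonals 2.
Attacked columns: {2, 4, 5, 6, 8}. Safe: {1, 3, 7}.

3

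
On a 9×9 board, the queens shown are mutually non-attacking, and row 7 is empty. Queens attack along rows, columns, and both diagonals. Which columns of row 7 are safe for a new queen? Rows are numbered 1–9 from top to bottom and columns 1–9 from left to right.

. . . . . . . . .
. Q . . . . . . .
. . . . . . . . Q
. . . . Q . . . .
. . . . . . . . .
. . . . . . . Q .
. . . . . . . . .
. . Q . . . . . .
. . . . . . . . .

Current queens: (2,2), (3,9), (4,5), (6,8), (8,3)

columns 1, 6

(2,2) attacks row 7 at column 2 and diagonals 7.
(3,9) attacks row 7 at column 9 and diagonals 5.
(4,5) attacks row 7 at column 5 and diagonals 2, 8.
(6,8) attacks row 7 at column 8 and diagonals 7, 9.
(8,3) attacks row 7 at column 3 and diagonals 2, 4.
Attacked columns: {2, 3, 4, 5, 7, 8, 9}. Safe: {1, 6}.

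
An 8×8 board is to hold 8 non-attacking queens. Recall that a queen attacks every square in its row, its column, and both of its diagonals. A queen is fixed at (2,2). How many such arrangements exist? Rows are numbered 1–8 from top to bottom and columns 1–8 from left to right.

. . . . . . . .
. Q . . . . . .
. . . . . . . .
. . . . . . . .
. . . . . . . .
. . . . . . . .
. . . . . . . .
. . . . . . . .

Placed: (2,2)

Branch on row 1: col 4 → 6; col 5 → 4; col 6 → 2; col 7 → 2; col 8 → 2.
Sum: 6 + 4 + 2 + 2 + 2 = 16.

16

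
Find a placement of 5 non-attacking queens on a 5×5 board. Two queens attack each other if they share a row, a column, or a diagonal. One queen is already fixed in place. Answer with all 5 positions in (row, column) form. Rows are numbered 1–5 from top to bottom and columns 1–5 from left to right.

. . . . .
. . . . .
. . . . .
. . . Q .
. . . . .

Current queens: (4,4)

Row 1: attacked by (4,4)→{1,4}. Safe: 2, 3, 5. Place at column 5.
Row 2: attacked by (1,5)→{4,5}; (4,4)→{2,4}. Safe: 1, 3. Place at column 3.
Row 3: attacked by (1,5)→{3,5}; (2,3)→{2,3,4}; (4,4)→{3,4,5}. Safe: 1. Place at column 1.
Row 5: attacked by (1,5)→{1,5}; (2,3)→{3}; (3,1)→{1,3}; (4,4)→{3,4,5}. Safe: 2. Place at column 2.
Columns [5, 3, 1, 4, 2], r−c [-4, -1, 2, 0, 3], r+c [6, 5, 4, 8, 7] are all distinct, so no two queens attack.

(1,5) (2,3) (3,1) (4,4) (5,2)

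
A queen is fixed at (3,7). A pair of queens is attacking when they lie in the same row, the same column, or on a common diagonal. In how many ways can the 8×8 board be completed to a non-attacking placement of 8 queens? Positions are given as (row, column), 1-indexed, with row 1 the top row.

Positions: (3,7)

Branch on row 1: col 1 → 0; col 2 → 2; col 3 → 2; col 4 → 3; col 6 → 7; col 8 → 0.
Sum: 0 + 2 + 2 + 3 + 7 + 0 = 14.

14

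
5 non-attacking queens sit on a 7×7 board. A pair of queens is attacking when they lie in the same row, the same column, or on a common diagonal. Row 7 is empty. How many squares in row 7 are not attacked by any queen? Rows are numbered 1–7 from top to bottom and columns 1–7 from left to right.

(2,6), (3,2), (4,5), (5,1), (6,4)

1

(2,6) attacks row 7 at column 6 and diagonals 1.
(3,2) attacks row 7 at column 2 and diagonals 6.
(4,5) attacks row 7 at column 5 and diagonals 2.
(5,1) attacks row 7 at column 1 and diagonals 3.
(6,4) attacks row 7 at column 4 and diagonals 3, 5.
Attacked columns: {1, 2, 3, 4, 5, 6}. Safe: {7}.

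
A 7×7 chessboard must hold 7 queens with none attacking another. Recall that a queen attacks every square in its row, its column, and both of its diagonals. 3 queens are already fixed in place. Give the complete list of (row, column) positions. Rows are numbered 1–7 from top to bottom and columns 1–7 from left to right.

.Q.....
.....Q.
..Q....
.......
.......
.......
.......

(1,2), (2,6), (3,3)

Row 4: attacked by (1,2)→{2,5}; (2,6)→{4,6}; (3,3)→{2,3,4}. Safe: 1, 7. Place at column 7.
Row 5: attacked by (1,2)→{2,6}; (2,6)→{3,6}; (3,3)→{1,3,5}; (4,7)→{6,7}. Safe: 4. Place at column 4.
Row 6: attacked by (1,2)→{2,7}; (2,6)→{2,6}; (3,3)→{3,6}; (4,7)→{5,7}; (5,4)→{3,4,5}. Safe: 1. Place at column 1.
Row 7: attacked by (1,2)→{2}; (2,6)→{1,6}; (3,3)→{3,7}; (4,7)→{4,7}; (5,4)→{2,4,6}; (6,1)→{1,2}. Safe: 5. Place at column 5.
Columns [2, 6, 3, 7, 4, 1, 5], r−c [-1, -4, 0, -3, 1, 5, 2], r+c [3, 8, 6, 11, 9, 7, 12] are all distinct, so no two queens attack.

(1,2) (2,6) (3,3) (4,7) (5,4) (6,1) (7,5)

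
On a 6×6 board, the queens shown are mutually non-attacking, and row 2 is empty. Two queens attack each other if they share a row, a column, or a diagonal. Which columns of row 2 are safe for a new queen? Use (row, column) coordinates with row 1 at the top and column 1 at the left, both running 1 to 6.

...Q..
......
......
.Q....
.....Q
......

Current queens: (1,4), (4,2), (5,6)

(1,4) attacks row 2 at column 4 and diagonals 3, 5.
(4,2) attacks row 2 at column 2 and diagonals 4.
(5,6) attacks row 2 at column 6 and diagonals 3.
Attacked columns: {2, 3, 4, 5, 6}. Safe: {1}.

columns 1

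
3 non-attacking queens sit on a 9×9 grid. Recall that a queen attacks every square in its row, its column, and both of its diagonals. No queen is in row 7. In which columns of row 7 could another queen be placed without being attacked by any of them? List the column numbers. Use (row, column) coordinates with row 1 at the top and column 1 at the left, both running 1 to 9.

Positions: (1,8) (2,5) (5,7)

columns 1, 3, 4, 6

(1,8) attacks row 7 at column 8 and diagonals 2.
(2,5) attacks row 7 at column 5.
(5,7) attacks row 7 at column 7 and diagonals 5, 9.
Attacked columns: {2, 5, 7, 8, 9}. Safe: {1, 3, 4, 6}.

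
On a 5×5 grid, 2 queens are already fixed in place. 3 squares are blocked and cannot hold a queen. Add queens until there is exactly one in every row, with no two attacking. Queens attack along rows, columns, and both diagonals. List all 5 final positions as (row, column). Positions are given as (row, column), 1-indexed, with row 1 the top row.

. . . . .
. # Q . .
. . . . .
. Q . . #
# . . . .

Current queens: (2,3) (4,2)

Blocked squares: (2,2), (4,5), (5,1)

(1,1) (2,3) (3,5) (4,2) (5,4)

Row 1: attacked by (2,3)→{2,3,4}; (4,2)→{2,5}. Safe: 1. Place at column 1.
Row 3: attacked by (1,1)→{1,3}; (2,3)→{2,3,4}; (4,2)→{1,2,3}. Safe: 5. Place at column 5.
Row 5: attacked by (1,1)→{1,5}; (2,3)→{3}; (3,5)→{3,5}; (4,2)→{1,2,3}. Blocked: 1. Safe: 4. Place at column 4.
Columns [1, 3, 5, 2, 4], r−c [0, -1, -2, 2, 1], r+c [2, 5, 8, 6, 9] are all distinct, so no two queens attack.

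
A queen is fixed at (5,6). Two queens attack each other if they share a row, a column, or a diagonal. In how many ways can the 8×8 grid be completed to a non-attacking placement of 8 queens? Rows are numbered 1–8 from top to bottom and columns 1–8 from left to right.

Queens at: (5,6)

Branch on row 1: col 1 → 0; col 3 → 2; col 4 → 6; col 5 → 0; col 7 → 3; col 8 → 1.
Sum: 0 + 2 + 6 + 0 + 3 + 1 = 12.

12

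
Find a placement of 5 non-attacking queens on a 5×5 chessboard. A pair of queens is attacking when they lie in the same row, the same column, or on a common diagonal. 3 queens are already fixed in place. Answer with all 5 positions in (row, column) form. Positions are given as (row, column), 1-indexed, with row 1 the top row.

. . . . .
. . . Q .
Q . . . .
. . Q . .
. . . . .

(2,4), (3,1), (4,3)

Row 1: attacked by (2,4)→{3,4,5}; (3,1)→{1,3}; (4,3)→{3}. Safe: 2. Place at column 2.
Row 5: attacked by (1,2)→{2}; (2,4)→{1,4}; (3,1)→{1,3}; (4,3)→{2,3,4}. Safe: 5. Place at column 5.
Columns [2, 4, 1, 3, 5], r−c [-1, -2, 2, 1, 0], r+c [3, 6, 4, 7, 10] are all distinct, so no two queens attack.

(1,2) (2,4) (3,1) (4,3) (5,5)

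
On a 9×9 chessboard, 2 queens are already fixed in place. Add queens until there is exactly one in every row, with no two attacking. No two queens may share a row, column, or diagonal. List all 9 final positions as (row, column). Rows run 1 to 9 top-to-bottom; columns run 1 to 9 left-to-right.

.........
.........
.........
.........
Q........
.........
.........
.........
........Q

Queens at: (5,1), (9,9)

Row 1: attacked by (5,1)→{1,5}; (9,9)→{1,9}. Safe: 2, 3, 4, 6, 7, 8. Place at column 3.
Row 2: attacked by (1,3)→{2,3,4}; (5,1)→{1,4}; (9,9)→{2,9}. Safe: 5, 6, 7, 8. Place at column 6.
Row 3: attacked by (1,3)→{1,3,5}; (2,6)→{5,6,7}; (5,1)→{1,3}; (9,9)→{3,9}. Safe: 2, 4, 8. Place at column 2.
Row 4: attacked by (1,3)→{3,6}; (2,6)→{4,6,8}; (3,2)→{1,2,3}; (5,1)→{1,2}; (9,9)→{4,9}. Safe: 5, 7. Place at column 7.
Row 6: attacked by (1,3)→{3,8}; (2,6)→{2,6}; (3,2)→{2,5}; (4,7)→{5,7,9}; (5,1)→{1,2}; (9,9)→{6,9}. Safe: 4. Place at column 4.
Row 7: attacked by (1,3)→{3,9}; (2,6)→{1,6}; (3,2)→{2,6}; (4,7)→{4,7}; (5,1)→{1,3}; (6,4)→{3,4,5}; (9,9)→{7,9}. Safe: 8. Place at column 8.
Row 8: attacked by (1,3)→{3}; (2,6)→{6}; (3,2)→{2,7}; (4,7)→{3,7}; (5,1)→{1,4}; (6,4)→{2,4,6}; (7,8)→{7,8,9}; (9,9)→{8,9}. Safe: 5. Place at column 5.
Columns [3, 6, 2, 7, 1, 4, 8, 5, 9], r−c [-2, -4, 1, -3, 4, 2, -1, 3, 0], r+c [4, 8, 5, 11, 6, 10, 15, 13, 18] are all distinct, so no two queens attack.

(1,3) (2,6) (3,2) (4,7) (5,1) (6,4) (7,8) (8,5) (9,9)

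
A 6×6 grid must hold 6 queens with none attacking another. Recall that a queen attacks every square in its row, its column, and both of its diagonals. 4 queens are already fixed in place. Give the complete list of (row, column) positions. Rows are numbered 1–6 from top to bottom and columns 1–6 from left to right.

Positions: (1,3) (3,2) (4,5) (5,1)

(1,3) (2,6) (3,2) (4,5) (5,1) (6,4)

Row 2: attacked by (1,3)→{2,3,4}; (3,2)→{1,2,3}; (4,5)→{3,5}; (5,1)→{1,4}. Safe: 6. Place at column 6.
Row 6: attacked by (1,3)→{3}; (2,6)→{2,6}; (3,2)→{2,5}; (4,5)→{3,5}; (5,1)→{1,2}. Safe: 4. Place at column 4.
Columns [3, 6, 2, 5, 1, 4], r−c [-2, -4, 1, -1, 4, 2], r+c [4, 8, 5, 9, 6, 10] are all distinct, so no two queens attack.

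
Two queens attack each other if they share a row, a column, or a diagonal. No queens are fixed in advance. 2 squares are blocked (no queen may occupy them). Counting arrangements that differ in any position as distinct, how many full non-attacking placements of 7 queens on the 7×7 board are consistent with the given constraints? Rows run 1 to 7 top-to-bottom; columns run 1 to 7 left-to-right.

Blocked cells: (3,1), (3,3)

28

Branch on row 1: col 1 → 4; col 2 → 3; col 3 → 6; col 4 → 3; col 5 → 5; col 6 → 5; col 7 → 2.
Sum: 4 + 3 + 6 + 3 + 5 + 5 + 2 = 28.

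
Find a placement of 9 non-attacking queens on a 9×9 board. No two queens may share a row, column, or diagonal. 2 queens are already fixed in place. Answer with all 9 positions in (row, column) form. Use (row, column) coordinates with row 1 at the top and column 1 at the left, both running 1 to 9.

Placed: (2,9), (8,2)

(1,7) (2,9) (3,6) (4,3) (5,1) (6,8) (7,5) (8,2) (9,4)

Row 1: attacked by (2,9)→{8,9}; (8,2)→{2,9}. Safe: 1, 3, 4, 5, 6, 7. Place at column 7.
Row 3: attacked by (1,7)→{5,7,9}; (2,9)→{8,9}; (8,2)→{2,7}. Safe: 1, 3, 4, 6. Place at column 6.
Row 4: attacked by (1,7)→{4,7}; (2,9)→{7,9}; (3,6)→{5,6,7}; (8,2)→{2,6}. Safe: 1, 3, 8. Place at column 3.
Row 5: attacked by (1,7)→{3,7}; (2,9)→{6,9}; (3,6)→{4,6,8}; (4,3)→{2,3,4}; (8,2)→{2,5}. Safe: 1. Place at column 1.
Row 6: attacked by (1,7)→{2,7}; (2,9)→{5,9}; (3,6)→{3,6,9}; (4,3)→{1,3,5}; (5,1)→{1,2}; (8,2)→{2,4}. Safe: 8. Place at column 8.
Row 7: attacked by (1,7)→{1,7}; (2,9)→{4,9}; (3,6)→{2,6}; (4,3)→{3,6}; (5,1)→{1,3}; (6,8)→{7,8,9}; (8,2)→{1,2,3}. Safe: 5. Place at column 5.
Row 9: attacked by (1,7)→{7}; (2,9)→{2,9}; (3,6)→{6}; (4,3)→{3,8}; (5,1)→{1,5}; (6,8)→{5,8}; (7,5)→{3,5,7}; (8,2)→{1,2,3}. Safe: 4. Place at column 4.
Columns [7, 9, 6, 3, 1, 8, 5, 2, 4], r−c [-6, -7, -3, 1, 4, -2, 2, 6, 5], r+c [8, 11, 9, 7, 6, 14, 12, 10, 13] are all distinct, so no two queens attack.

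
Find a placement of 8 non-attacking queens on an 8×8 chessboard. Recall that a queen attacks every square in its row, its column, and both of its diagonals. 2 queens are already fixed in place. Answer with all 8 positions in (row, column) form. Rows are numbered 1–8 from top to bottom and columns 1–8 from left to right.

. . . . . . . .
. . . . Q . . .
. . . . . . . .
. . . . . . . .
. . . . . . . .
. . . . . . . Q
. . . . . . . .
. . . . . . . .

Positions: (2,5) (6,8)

(1,7) (2,5) (3,3) (4,1) (5,6) (6,8) (7,2) (8,4)

Row 1: attacked by (2,5)→{4,5,6}; (6,8)→{3,8}. Safe: 1, 2, 7. Place at column 7.
Row 3: attacked by (1,7)→{5,7}; (2,5)→{4,5,6}; (6,8)→{5,8}. Safe: 1, 2, 3. Place at column 3.
Row 4: attacked by (1,7)→{4,7}; (2,5)→{3,5,7}; (3,3)→{2,3,4}; (6,8)→{6,8}. Safe: 1. Place at column 1.
Row 5: attacked by (1,7)→{3,7}; (2,5)→{2,5,8}; (3,3)→{1,3,5}; (4,1)→{1,2}; (6,8)→{7,8}. Safe: 4, 6. Place at column 6.
Row 7: attacked by (1,7)→{1,7}; (2,5)→{5}; (3,3)→{3,7}; (4,1)→{1,4}; (5,6)→{4,6,8}; (6,8)→{7,8}. Safe: 2. Place at column 2.
Row 8: attacked by (1,7)→{7}; (2,5)→{5}; (3,3)→{3,8}; (4,1)→{1,5}; (5,6)→{3,6}; (6,8)→{6,8}; (7,2)→{1,2,3}. Safe: 4. Place at column 4.
Columns [7, 5, 3, 1, 6, 8, 2, 4], r−c [-6, -3, 0, 3, -1, -2, 5, 4], r+c [8, 7, 6, 5, 11, 14, 9, 12] are all distinct, so no two queens attack.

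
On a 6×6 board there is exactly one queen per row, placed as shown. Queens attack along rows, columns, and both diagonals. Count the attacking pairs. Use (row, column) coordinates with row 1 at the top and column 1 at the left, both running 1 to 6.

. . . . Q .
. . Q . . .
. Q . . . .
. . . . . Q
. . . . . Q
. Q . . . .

4

Same column: (3,2)–(6,2) (column 2); (4,6)–(5,6) (column 6).
Same diagonal: (2,3)–(3,2) (|2−3| = |3−2| = 1); (2,3)–(5,6) (|2−5| = |3−6| = 3).
Total attacking pairs: 4.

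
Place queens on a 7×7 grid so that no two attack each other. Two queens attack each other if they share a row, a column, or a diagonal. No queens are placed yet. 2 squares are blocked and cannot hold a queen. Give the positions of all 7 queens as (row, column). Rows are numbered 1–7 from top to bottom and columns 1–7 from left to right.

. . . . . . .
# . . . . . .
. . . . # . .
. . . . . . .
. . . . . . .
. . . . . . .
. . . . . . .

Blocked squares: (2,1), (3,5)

Row 1: Safe: 1, 2, 3, 4, 5, 6, 7. Place at column 3.
Row 2: attacked by (1,3)→{2,3,4}. Blocked: 1. Safe: 5, 6, 7. Place at column 6.
Row 3: attacked by (1,3)→{1,3,5}; (2,6)→{5,6,7}. Blocked: 5. Safe: 2, 4. Place at column 2.
Row 4: attacked by (1,3)→{3,6}; (2,6)→{4,6}; (3,2)→{1,2,3}. Safe: 5, 7. Place at column 5.
Row 5: attacked by (1,3)→{3,7}; (2,6)→{3,6}; (3,2)→{2,4}; (4,5)→{4,5,6}. Safe: 1. Place at column 1.
Row 6: attacked by (1,3)→{3}; (2,6)→{2,6}; (3,2)→{2,5}; (4,5)→{3,5,7}; (5,1)→{1,2}. Safe: 4. Place at column 4.
Row 7: attacked by (1,3)→{3}; (2,6)→{1,6}; (3,2)→{2,6}; (4,5)→{2,5}; (5,1)→{1,3}; (6,4)→{3,4,5}. Safe: 7. Place at column 7.
Columns [3, 6, 2, 5, 1, 4, 7], r−c [-2, -4, 1, -1, 4, 2, 0], r+c [4, 8, 5, 9, 6, 10, 14] are all distinct, so no two queens attack.

(1,3) (2,6) (3,2) (4,5) (5,1) (6,4) (7,7)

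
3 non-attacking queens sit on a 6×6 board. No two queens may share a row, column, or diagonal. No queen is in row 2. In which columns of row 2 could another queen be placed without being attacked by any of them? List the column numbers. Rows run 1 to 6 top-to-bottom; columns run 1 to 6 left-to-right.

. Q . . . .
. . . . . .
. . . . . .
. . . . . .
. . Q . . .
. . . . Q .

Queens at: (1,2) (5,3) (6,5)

(1,2) attacks row 2 at column 2 and diagonals 1, 3.
(5,3) attacks row 2 at column 3 and diagonals 6.
(6,5) attacks row 2 at column 5 and diagonals 1.
Attacked columns: {1, 2, 3, 5, 6}. Safe: {4}.

columns 4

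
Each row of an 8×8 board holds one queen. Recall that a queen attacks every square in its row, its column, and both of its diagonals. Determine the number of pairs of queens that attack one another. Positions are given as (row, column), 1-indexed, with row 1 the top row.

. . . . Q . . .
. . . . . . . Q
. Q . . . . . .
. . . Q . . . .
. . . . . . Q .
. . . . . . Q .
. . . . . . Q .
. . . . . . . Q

Same column: (2,8)–(8,8) (column 8); (5,7)–(6,7) (column 7); (5,7)–(7,7) (column 7); (6,7)–(7,7) (column 7).
Same diagonal: (4,4)–(7,7) (|4−7| = |4−7| = 3); (4,4)–(8,8) (|4−8| = |4−8| = 4); (7,7)–(8,8) (|7−8| = |7−8| = 1).
Total attacking pairs: 7.

7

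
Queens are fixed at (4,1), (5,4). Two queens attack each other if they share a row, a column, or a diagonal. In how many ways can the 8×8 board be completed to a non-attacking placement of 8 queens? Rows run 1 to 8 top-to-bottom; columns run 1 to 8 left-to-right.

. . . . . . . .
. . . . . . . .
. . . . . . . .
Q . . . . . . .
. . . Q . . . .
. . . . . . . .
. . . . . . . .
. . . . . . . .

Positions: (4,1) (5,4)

4

Branch on row 1: col 2 → 0; col 3 → 2; col 5 → 1; col 6 → 1; col 7 → 0.
Sum: 0 + 2 + 1 + 1 + 0 = 4.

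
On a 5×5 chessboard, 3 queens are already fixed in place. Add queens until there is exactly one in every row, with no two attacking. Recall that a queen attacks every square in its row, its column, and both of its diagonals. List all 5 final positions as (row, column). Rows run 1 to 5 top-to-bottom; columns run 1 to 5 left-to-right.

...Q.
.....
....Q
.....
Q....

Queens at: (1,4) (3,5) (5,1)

(1,4) (2,2) (3,5) (4,3) (5,1)

Row 2: attacked by (1,4)→{3,4,5}; (3,5)→{4,5}; (5,1)→{1,4}. Safe: 2. Place at column 2.
Row 4: attacked by (1,4)→{1,4}; (2,2)→{2,4}; (3,5)→{4,5}; (5,1)→{1,2}. Safe: 3. Place at column 3.
Columns [4, 2, 5, 3, 1], r−c [-3, 0, -2, 1, 4], r+c [5, 4, 8, 7, 6] are all distinct, so no two queens attack.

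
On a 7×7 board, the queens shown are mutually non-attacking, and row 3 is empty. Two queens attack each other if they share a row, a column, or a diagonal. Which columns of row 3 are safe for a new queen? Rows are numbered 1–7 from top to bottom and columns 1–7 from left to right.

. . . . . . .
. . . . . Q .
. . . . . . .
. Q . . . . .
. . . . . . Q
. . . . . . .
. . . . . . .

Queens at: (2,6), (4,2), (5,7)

(2,6) attacks row 3 at column 6 and diagonals 5, 7.
(4,2) attacks row 3 at column 2 and diagonals 1, 3.
(5,7) attacks row 3 at column 7 and diagonals 5.
Attacked columns: {1, 2, 3, 5, 6, 7}. Safe: {4}.

columns 4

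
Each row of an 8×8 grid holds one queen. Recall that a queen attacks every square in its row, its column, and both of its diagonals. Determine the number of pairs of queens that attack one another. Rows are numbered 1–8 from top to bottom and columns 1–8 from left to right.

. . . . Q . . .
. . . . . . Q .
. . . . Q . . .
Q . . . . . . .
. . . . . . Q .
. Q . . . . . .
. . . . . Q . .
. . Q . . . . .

4

Same column: (1,5)–(3,5) (column 5); (2,7)–(5,7) (column 7).
Same diagonal: (3,5)–(5,7) (|3−5| = |5−7| = 2); (3,5)–(6,2) (|3−6| = |5−2| = 3).
Total attacking pairs: 4.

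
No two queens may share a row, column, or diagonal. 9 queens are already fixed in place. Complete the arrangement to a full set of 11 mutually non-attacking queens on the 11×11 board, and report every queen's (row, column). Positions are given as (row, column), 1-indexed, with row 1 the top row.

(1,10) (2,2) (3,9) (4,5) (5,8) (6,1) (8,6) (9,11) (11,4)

Row 7: attacked by (1,10)→{4,10}; (2,2)→{2,7}; (3,9)→{5,9}; (4,5)→{2,5,8}; (5,8)→{6,8,10}; (6,1)→{1,2}; (8,6)→{5,6,7}; (9,11)→{9,11}; (11,4)→{4,8}. Safe: 3. Place at column 3.
Row 10: attacked by (1,10)→{1,10}; (2,2)→{2,10}; (3,9)→{2,9}; (4,5)→{5,11}; (5,8)→{3,8}; (6,1)→{1,5}; (7,3)→{3,6}; (8,6)→{4,6,8}; (9,11)→{10,11}; (11,4)→{3,4,5}. Safe: 7. Place at column 7.
Columns [10, 2, 9, 5, 8, 1, 3, 6, 11, 7, 4], r−c [-9, 0, -6, -1, -3, 5, 4, 2, -2, 3, 7], r+c [11, 4, 12, 9, 13, 7, 10, 14, 20, 17, 15] are all distinct, so no two queens attack.

(1,10) (2,2) (3,9) (4,5) (5,8) (6,1) (7,3) (8,6) (9,11) (10,7) (11,4)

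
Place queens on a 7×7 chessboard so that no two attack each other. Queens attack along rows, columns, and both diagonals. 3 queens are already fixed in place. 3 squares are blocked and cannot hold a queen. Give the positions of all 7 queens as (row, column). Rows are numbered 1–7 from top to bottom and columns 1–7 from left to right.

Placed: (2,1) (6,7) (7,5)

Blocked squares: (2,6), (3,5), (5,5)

(1,3) (2,1) (3,6) (4,4) (5,2) (6,7) (7,5)

Row 1: attacked by (2,1)→{1,2}; (6,7)→{2,7}; (7,5)→{5}. Safe: 3, 4, 6. Place at column 3.
Row 3: attacked by (1,3)→{1,3,5}; (2,1)→{1,2}; (6,7)→{4,7}; (7,5)→{1,5}. Blocked: 5. Safe: 6. Place at column 6.
Row 4: attacked by (1,3)→{3,6}; (2,1)→{1,3}; (3,6)→{5,6,7}; (6,7)→{5,7}; (7,5)→{2,5}. Safe: 4. Place at column 4.
Row 5: attacked by (1,3)→{3,7}; (2,1)→{1,4}; (3,6)→{4,6}; (4,4)→{3,4,5}; (6,7)→{6,7}; (7,5)→{3,5,7}. Blocked: 5. Safe: 2. Place at column 2.
Columns [3, 1, 6, 4, 2, 7, 5], r−c [-2, 1, -3, 0, 3, -1, 2], r+c [4, 3, 9, 8, 7, 13, 12] are all distinct, so no two queens attack.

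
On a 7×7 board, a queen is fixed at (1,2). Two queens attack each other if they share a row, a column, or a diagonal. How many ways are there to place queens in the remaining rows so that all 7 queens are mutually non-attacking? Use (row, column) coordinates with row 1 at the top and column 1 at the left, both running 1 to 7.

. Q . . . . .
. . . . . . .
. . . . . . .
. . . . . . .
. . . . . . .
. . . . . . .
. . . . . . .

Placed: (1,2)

Branch on row 2: col 4 → 2; col 5 → 3; col 6 → 1; col 7 → 1.
Sum: 2 + 3 + 1 + 1 = 7.

7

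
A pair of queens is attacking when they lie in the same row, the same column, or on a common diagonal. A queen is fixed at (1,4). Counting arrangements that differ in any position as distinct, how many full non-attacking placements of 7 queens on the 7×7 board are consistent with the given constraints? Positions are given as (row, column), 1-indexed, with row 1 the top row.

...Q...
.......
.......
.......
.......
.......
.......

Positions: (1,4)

Branch on row 2: col 1 → 2; col 2 → 1; col 6 → 1; col 7 → 2.
Sum: 2 + 1 + 1 + 2 = 6.

6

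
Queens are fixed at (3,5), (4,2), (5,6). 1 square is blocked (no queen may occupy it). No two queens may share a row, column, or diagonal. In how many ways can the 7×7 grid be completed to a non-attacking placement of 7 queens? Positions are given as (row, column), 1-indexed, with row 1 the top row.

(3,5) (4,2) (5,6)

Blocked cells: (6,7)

2

Branch on row 1: col 1 → 0; col 4 → 2.
Sum: 0 + 2 = 2.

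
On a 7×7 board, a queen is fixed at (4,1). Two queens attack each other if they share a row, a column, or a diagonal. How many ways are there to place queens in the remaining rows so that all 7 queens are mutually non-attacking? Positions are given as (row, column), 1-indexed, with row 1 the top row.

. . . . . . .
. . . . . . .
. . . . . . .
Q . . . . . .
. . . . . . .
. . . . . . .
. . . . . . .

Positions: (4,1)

Branch on row 1: col 2 → 2; col 3 → 1; col 5 → 0; col 6 → 2; col 7 → 1.
Sum: 2 + 1 + 0 + 2 + 1 = 6.

6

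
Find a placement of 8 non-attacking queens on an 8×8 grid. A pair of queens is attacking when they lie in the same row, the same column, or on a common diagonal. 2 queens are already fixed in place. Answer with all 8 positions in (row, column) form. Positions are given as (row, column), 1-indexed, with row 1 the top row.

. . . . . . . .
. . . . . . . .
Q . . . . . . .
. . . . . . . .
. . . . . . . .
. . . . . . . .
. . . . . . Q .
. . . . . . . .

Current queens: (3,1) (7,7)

(1,8) (2,3) (3,1) (4,6) (5,2) (6,5) (7,7) (8,4)

Row 1: attacked by (3,1)→{1,3}; (7,7)→{1,7}. Safe: 2, 4, 5, 6, 8. Place at column 8.
Row 2: attacked by (1,8)→{7,8}; (3,1)→{1,2}; (7,7)→{2,7}. Safe: 3, 4, 5, 6. Place at column 3.
Row 4: attacked by (1,8)→{5,8}; (2,3)→{1,3,5}; (3,1)→{1,2}; (7,7)→{4,7}. Safe: 6. Place at column 6.
Row 5: attacked by (1,8)→{4,8}; (2,3)→{3,6}; (3,1)→{1,3}; (4,6)→{5,6,7}; (7,7)→{5,7}. Safe: 2. Place at column 2.
Row 6: attacked by (1,8)→{3,8}; (2,3)→{3,7}; (3,1)→{1,4}; (4,6)→{4,6,8}; (5,2)→{1,2,3}; (7,7)→{6,7,8}. Safe: 5. Place at column 5.
Row 8: attacked by (1,8)→{1,8}; (2,3)→{3}; (3,1)→{1,6}; (4,6)→{2,6}; (5,2)→{2,5}; (6,5)→{3,5,7}; (7,7)→{6,7,8}. Safe: 4. Place at column 4.
Columns [8, 3, 1, 6, 2, 5, 7, 4], r−c [-7, -1, 2, -2, 3, 1, 0, 4], r+c [9, 5, 4, 10, 7, 11, 14, 12] are all distinct, so no two queens attack.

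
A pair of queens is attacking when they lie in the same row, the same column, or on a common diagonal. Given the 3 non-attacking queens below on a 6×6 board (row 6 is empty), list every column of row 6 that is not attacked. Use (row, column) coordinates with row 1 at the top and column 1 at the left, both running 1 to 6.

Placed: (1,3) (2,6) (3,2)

(1,3) attacks row 6 at column 3.
(2,6) attacks row 6 at column 6 and diagonals 2.
(3,2) attacks row 6 at column 2 and diagonals 5.
Attacked columns: {2, 3, 5, 6}. Safe: {1, 4}.

columns 1, 4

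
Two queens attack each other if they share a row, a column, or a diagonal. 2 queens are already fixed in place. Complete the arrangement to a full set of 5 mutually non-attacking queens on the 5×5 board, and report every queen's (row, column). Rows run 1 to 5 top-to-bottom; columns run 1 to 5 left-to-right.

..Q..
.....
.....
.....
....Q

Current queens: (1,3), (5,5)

(1,3) (2,1) (3,4) (4,2) (5,5)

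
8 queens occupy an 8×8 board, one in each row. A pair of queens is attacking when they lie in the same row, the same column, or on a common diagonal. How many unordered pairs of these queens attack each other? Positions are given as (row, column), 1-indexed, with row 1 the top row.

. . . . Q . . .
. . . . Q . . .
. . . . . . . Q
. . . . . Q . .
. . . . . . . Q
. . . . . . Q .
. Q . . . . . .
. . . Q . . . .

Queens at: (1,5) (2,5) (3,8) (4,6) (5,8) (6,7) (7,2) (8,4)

Same column: (1,5)–(2,5) (column 5); (3,8)–(5,8) (column 8).
Same diagonal: (2,5)–(5,8) (|2−5| = |5−8| = 3); (5,8)–(6,7) (|5−6| = |8−7| = 1).
Total attacking pairs: 4.

4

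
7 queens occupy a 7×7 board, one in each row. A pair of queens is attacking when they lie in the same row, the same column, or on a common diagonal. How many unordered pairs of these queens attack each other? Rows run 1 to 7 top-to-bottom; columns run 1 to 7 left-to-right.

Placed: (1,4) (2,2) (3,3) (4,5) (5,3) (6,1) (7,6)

2

Same column: (3,3)–(5,3) (column 3).
Same diagonal: (2,2)–(3,3) (|2−3| = |2−3| = 1).
Total attacking pairs: 2.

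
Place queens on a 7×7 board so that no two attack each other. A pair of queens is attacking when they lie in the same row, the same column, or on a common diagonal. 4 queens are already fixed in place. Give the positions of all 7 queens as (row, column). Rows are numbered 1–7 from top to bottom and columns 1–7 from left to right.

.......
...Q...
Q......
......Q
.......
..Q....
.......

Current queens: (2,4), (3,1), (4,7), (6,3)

Row 1: attacked by (2,4)→{3,4,5}; (3,1)→{1,3}; (4,7)→{4,7}; (6,3)→{3}. Safe: 2, 6. Place at column 2.
Row 5: attacked by (1,2)→{2,6}; (2,4)→{1,4,7}; (3,1)→{1,3}; (4,7)→{6,7}; (6,3)→{2,3,4}. Safe: 5. Place at column 5.
Row 7: attacked by (1,2)→{2}; (2,4)→{4}; (3,1)→{1,5}; (4,7)→{4,7}; (5,5)→{3,5,7}; (6,3)→{2,3,4}. Safe: 6. Place at column 6.
Columns [2, 4, 1, 7, 5, 3, 6], r−c [-1, -2, 2, -3, 0, 3, 1], r+c [3, 6, 4, 11, 10, 9, 13] are all distinct, so no two queens attack.

(1,2) (2,4) (3,1) (4,7) (5,5) (6,3) (7,6)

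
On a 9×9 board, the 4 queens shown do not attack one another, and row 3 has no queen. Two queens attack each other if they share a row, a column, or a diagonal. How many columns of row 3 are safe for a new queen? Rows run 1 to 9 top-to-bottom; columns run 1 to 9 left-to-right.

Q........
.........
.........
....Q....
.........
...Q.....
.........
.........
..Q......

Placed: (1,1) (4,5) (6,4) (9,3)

2

(1,1) attacks row 3 at column 1 and diagonals 3.
(4,5) attacks row 3 at column 5 and diagonals 4, 6.
(6,4) attacks row 3 at column 4 and diagonals 1, 7.
(9,3) attacks row 3 at column 3 and diagonals 9.
Attacked columns: {1, 3, 4, 5, 6, 7, 9}. Safe: {2, 8}.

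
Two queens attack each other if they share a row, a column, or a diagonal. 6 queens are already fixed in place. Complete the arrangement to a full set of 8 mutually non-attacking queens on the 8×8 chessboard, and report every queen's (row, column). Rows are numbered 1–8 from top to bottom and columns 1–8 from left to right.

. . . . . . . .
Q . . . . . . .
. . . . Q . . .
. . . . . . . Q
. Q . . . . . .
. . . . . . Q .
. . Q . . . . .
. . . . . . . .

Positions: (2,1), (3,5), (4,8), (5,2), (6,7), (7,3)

Row 1: attacked by (2,1)→{1,2}; (3,5)→{3,5,7}; (4,8)→{5,8}; (5,2)→{2,6}; (6,7)→{2,7}; (7,3)→{3}. Safe: 4. Place at column 4.
Row 8: attacked by (1,4)→{4}; (2,1)→{1,7}; (3,5)→{5}; (4,8)→{4,8}; (5,2)→{2,5}; (6,7)→{5,7}; (7,3)→{2,3,4}. Safe: 6. Place at column 6.
Columns [4, 1, 5, 8, 2, 7, 3, 6], r−c [-3, 1, -2, -4, 3, -1, 4, 2], r+c [5, 3, 8, 12, 7, 13, 10, 14] are all distinct, so no two queens attack.

(1,4) (2,1) (3,5) (4,8) (5,2) (6,7) (7,3) (8,6)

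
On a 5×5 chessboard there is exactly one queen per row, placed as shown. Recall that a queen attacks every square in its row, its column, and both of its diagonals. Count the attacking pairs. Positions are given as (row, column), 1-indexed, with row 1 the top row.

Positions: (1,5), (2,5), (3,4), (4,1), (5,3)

2

Same column: (1,5)–(2,5) (column 5).
Same diagonal: (2,5)–(3,4) (|2−3| = |5−4| = 1).
Total attacking pairs: 2.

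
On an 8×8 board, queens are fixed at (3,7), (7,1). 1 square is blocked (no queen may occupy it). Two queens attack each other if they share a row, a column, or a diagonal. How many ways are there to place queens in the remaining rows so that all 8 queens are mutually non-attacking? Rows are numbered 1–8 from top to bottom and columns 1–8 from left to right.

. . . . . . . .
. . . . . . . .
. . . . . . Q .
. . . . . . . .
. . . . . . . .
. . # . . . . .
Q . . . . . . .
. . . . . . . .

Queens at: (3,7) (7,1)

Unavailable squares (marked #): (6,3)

Branch on row 1: col 2 → 0; col 3 → 0; col 4 → 1; col 6 → 2; col 8 → 0.
Sum: 0 + 0 + 1 + 2 + 0 = 3.

3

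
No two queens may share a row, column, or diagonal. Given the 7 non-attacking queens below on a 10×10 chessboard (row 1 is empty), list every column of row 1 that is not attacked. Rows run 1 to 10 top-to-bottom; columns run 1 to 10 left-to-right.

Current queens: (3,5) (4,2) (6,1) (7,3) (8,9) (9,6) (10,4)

columns 8, 10

(3,5) attacks row 1 at column 5 and diagonals 3, 7.
(4,2) attacks row 1 at column 2 and diagonals 5.
(6,1) attacks row 1 at column 1 and diagonals 6.
(7,3) attacks row 1 at column 3 and diagonals 9.
(8,9) attacks row 1 at column 9 and diagonals 2.
(9,6) attacks row 1 at column 6.
(10,4) attacks row 1 at column 4.
Attacked columns: {1, 2, 3, 4, 5, 6, 7, 9}. Safe: {8, 10}.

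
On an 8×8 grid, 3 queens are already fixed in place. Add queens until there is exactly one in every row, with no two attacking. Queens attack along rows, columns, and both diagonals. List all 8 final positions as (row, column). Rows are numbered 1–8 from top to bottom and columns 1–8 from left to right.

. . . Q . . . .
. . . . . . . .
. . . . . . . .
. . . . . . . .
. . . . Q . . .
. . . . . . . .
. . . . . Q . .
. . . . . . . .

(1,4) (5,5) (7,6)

(1,4) (2,7) (3,1) (4,8) (5,5) (6,2) (7,6) (8,3)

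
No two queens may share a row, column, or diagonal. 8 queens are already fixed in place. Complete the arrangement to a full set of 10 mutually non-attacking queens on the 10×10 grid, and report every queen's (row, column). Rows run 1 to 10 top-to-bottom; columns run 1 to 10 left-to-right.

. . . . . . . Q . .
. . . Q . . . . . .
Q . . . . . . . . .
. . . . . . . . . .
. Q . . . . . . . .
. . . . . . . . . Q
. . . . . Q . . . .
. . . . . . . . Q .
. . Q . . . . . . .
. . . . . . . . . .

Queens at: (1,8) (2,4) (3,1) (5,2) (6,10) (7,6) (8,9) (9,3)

(1,8) (2,4) (3,1) (4,7) (5,2) (6,10) (7,6) (8,9) (9,3) (10,5)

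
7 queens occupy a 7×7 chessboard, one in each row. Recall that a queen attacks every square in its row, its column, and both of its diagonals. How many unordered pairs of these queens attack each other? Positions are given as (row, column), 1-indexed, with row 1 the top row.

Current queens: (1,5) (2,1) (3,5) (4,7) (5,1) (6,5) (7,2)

7

Same column: (1,5)–(3,5) (column 5); (1,5)–(6,5) (column 5); (2,1)–(5,1) (column 1); (3,5)–(6,5) (column 5).
Same diagonal: (1,5)–(5,1) (|1−5| = |5−1| = 4); (2,1)–(6,5) (|2−6| = |1−5| = 4); (4,7)–(6,5) (|4−6| = |7−5| = 2).
Total attacking pairs: 7.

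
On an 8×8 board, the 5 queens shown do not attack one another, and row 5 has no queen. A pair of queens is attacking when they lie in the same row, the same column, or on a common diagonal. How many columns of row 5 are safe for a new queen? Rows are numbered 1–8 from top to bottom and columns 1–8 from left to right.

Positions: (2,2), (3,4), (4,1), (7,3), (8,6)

2

(2,2) attacks row 5 at column 2 and diagonals 5.
(3,4) attacks row 5 at column 4 and diagonals 2, 6.
(4,1) attacks row 5 at column 1 and diagonals 2.
(7,3) attacks row 5 at column 3 and diagonals 1, 5.
(8,6) attacks row 5 at column 6 and diagonals 3.
Attacked columns: {1, 2, 3, 4, 5, 6}. Safe: {7, 8}.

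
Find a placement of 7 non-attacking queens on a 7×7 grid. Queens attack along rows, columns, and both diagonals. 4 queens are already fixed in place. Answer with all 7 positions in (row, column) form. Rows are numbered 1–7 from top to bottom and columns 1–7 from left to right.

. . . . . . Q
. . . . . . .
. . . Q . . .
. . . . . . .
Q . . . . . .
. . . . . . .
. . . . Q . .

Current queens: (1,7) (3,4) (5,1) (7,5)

(1,7) (2,2) (3,4) (4,6) (5,1) (6,3) (7,5)

Row 2: attacked by (1,7)→{6,7}; (3,4)→{3,4,5}; (5,1)→{1,4}; (7,5)→{5}. Safe: 2. Place at column 2.
Row 4: attacked by (1,7)→{4,7}; (2,2)→{2,4}; (3,4)→{3,4,5}; (5,1)→{1,2}; (7,5)→{2,5}. Safe: 6. Place at column 6.
Row 6: attacked by (1,7)→{2,7}; (2,2)→{2,6}; (3,4)→{1,4,7}; (4,6)→{4,6}; (5,1)→{1,2}; (7,5)→{4,5,6}. Safe: 3. Place at column 3.
Columns [7, 2, 4, 6, 1, 3, 5], r−c [-6, 0, -1, -2, 4, 3, 2], r+c [8, 4, 7, 10, 6, 9, 12] are all distinct, so no two queens attack.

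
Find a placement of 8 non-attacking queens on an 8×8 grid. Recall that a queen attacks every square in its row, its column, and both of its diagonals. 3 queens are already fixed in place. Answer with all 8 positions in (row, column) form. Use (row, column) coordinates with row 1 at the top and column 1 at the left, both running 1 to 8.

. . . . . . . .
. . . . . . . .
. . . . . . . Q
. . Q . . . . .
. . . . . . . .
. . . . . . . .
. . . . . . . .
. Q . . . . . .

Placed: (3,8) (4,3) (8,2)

(1,4) (2,6) (3,8) (4,3) (5,1) (6,7) (7,5) (8,2)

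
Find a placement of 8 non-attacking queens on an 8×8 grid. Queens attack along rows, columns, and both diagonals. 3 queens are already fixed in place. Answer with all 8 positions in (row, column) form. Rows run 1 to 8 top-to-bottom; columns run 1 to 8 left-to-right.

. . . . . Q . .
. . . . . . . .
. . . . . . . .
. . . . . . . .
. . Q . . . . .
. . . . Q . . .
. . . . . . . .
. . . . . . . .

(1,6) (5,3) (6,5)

(1,6) (2,2) (3,7) (4,1) (5,3) (6,5) (7,8) (8,4)

Row 2: attacked by (1,6)→{5,6,7}; (5,3)→{3,6}; (6,5)→{1,5}. Safe: 2, 4, 8. Place at column 2.
Row 3: attacked by (1,6)→{4,6,8}; (2,2)→{1,2,3}; (5,3)→{1,3,5}; (6,5)→{2,5,8}. Safe: 7. Place at column 7.
Row 4: attacked by (1,6)→{3,6}; (2,2)→{2,4}; (3,7)→{6,7,8}; (5,3)→{2,3,4}; (6,5)→{3,5,7}. Safe: 1. Place at column 1.
Row 7: attacked by (1,6)→{6}; (2,2)→{2,7}; (3,7)→{3,7}; (4,1)→{1,4}; (5,3)→{1,3,5}; (6,5)→{4,5,6}. Safe: 8. Place at column 8.
Row 8: attacked by (1,6)→{6}; (2,2)→{2,8}; (3,7)→{2,7}; (4,1)→{1,5}; (5,3)→{3,6}; (6,5)→{3,5,7}; (7,8)→{7,8}. Safe: 4. Place at column 4.
Columns [6, 2, 7, 1, 3, 5, 8, 4], r−c [-5, 0, -4, 3, 2, 1, -1, 4], r+c [7, 4, 10, 5, 8, 11, 15, 12] are all distinct, so no two queens attack.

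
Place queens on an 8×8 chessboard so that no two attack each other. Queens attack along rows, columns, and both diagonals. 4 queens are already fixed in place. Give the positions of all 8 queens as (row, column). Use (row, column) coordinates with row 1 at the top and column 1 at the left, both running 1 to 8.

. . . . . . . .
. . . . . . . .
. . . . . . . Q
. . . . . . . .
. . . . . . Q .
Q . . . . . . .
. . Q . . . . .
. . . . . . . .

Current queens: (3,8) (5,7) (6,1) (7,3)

Row 1: attacked by (3,8)→{6,8}; (5,7)→{3,7}; (6,1)→{1,6}; (7,3)→{3}. Safe: 2, 4, 5. Place at column 4.
Row 2: attacked by (1,4)→{3,4,5}; (3,8)→{7,8}; (5,7)→{4,7}; (6,1)→{1,5}; (7,3)→{3,8}. Safe: 2, 6. Place at column 6.
Row 4: attacked by (1,4)→{1,4,7}; (2,6)→{4,6,8}; (3,8)→{7,8}; (5,7)→{6,7,8}; (6,1)→{1,3}; (7,3)→{3,6}. Safe: 2, 5. Place at column 2.
Row 8: attacked by (1,4)→{4}; (2,6)→{6}; (3,8)→{3,8}; (4,2)→{2,6}; (5,7)→{4,7}; (6,1)→{1,3}; (7,3)→{2,3,4}. Safe: 5. Place at column 5.
Columns [4, 6, 8, 2, 7, 1, 3, 5], r−c [-3, -4, -5, 2, -2, 5, 4, 3], r+c [5, 8, 11, 6, 12, 7, 10, 13] are all distinct, so no two queens attack.

(1,4) (2,6) (3,8) (4,2) (5,7) (6,1) (7,3) (8,5)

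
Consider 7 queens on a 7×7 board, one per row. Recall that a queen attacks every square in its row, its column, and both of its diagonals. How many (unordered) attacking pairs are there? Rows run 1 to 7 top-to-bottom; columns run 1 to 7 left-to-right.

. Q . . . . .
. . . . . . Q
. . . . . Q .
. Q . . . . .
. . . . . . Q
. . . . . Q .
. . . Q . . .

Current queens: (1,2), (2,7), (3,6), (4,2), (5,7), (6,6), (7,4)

Same column: (1,2)–(4,2) (column 2); (2,7)–(5,7) (column 7); (3,6)–(6,6) (column 6).
Same diagonal: (2,7)–(3,6) (|2−3| = |7−6| = 1); (5,7)–(6,6) (|5−6| = |7−6| = 1).
Total attacking pairs: 5.

5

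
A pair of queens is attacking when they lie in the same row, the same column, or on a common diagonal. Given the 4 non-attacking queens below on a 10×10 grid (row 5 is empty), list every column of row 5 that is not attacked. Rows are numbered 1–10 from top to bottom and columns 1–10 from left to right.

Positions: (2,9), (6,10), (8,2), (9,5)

(2,9) attacks row 5 at column 9 and diagonals 6.
(6,10) attacks row 5 at column 10 and diagonals 9.
(8,2) attacks row 5 at column 2 and diagonals 5.
(9,5) attacks row 5 at column 5 and diagonals 1, 9.
Attacked columns: {1, 2, 5, 6, 9, 10}. Safe: {3, 4, 7, 8}.

columns 3, 4, 7, 8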